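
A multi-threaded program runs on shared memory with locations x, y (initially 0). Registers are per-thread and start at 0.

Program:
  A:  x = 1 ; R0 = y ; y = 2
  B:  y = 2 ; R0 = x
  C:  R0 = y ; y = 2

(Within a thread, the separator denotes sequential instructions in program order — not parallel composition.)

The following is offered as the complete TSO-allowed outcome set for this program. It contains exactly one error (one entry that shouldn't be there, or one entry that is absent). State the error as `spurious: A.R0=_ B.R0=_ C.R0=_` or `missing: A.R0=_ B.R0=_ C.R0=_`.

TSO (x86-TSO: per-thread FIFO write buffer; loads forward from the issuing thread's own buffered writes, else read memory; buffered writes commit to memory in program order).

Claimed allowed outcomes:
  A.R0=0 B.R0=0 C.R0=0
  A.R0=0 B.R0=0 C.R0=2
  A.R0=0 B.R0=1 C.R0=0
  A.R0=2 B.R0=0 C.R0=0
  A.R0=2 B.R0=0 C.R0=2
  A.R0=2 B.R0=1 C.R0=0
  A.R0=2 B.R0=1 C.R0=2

missing: A.R0=0 B.R0=1 C.R0=2

outcome vector order: (A.R0,B.R0,C.R0)
TSO: 8 outcomes — {0/0/0, 0/0/2, 0/1/0, 0/1/2, 2/0/0, 2/0/2, 2/1/0, 2/1/2}
TSO∖claimed = {0/1/2}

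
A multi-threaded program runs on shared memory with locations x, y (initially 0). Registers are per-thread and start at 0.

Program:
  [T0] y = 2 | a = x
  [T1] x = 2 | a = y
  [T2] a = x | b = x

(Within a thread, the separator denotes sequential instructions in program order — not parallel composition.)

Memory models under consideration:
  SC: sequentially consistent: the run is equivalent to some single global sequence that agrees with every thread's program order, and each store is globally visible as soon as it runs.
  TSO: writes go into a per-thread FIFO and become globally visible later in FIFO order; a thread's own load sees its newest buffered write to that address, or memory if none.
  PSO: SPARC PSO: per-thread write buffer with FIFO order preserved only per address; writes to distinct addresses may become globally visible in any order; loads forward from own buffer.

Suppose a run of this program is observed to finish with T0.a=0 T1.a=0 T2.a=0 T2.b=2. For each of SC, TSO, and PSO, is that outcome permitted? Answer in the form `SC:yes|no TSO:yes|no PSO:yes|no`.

outcome vector order: (T0.a,T1.a,T2.a,T2.b)
[SC] allowed = {0200, 0202, 0222, 2000, 2002, 2022, 2200, 2202, 2222}
[TSO] allowed = {0000, 0002, 0022, 0200, 0202, 0222, 2000, 2002, 2022, 2200, 2202, 2222}
[PSO] allowed = {0000, 0002, 0022, 0200, 0202, 0222, 2000, 2002, 2022, 2200, 2202, 2222}
target 0002 ∈ {TSO,PSO}

SC:no TSO:yes PSO:yes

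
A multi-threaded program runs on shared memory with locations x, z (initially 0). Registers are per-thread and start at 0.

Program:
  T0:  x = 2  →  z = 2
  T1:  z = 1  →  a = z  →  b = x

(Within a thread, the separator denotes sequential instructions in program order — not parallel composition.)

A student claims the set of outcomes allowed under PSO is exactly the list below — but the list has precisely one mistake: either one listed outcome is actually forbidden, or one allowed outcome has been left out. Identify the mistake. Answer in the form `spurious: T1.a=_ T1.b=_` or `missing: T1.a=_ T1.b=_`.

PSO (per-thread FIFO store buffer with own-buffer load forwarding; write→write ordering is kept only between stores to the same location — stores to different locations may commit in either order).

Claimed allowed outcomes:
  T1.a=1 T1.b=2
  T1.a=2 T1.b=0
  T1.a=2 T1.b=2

outcome vector order: (T1.a,T1.b)
PSO (4): (1,0) (1,2) (2,0) (2,2)
PSO∖claimed = {(1,0)}

missing: T1.a=1 T1.b=0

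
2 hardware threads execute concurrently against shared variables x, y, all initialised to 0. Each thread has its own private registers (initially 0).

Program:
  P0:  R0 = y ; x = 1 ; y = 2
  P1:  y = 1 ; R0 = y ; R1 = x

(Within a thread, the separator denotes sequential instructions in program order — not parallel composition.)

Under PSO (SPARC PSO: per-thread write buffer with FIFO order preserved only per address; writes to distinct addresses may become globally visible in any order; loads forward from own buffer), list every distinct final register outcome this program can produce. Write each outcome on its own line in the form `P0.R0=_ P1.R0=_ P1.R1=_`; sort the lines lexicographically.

P0.R0=0 P1.R0=1 P1.R1=0
P0.R0=0 P1.R0=1 P1.R1=1
P0.R0=0 P1.R0=2 P1.R1=0
P0.R0=0 P1.R0=2 P1.R1=1
P0.R0=1 P1.R0=1 P1.R1=0
P0.R0=1 P1.R0=1 P1.R1=1
P0.R0=1 P1.R0=2 P1.R1=0
P0.R0=1 P1.R0=2 P1.R1=1

outcome vector order: (P0.R0,P1.R0,P1.R1)
|PSO outcomes| = 8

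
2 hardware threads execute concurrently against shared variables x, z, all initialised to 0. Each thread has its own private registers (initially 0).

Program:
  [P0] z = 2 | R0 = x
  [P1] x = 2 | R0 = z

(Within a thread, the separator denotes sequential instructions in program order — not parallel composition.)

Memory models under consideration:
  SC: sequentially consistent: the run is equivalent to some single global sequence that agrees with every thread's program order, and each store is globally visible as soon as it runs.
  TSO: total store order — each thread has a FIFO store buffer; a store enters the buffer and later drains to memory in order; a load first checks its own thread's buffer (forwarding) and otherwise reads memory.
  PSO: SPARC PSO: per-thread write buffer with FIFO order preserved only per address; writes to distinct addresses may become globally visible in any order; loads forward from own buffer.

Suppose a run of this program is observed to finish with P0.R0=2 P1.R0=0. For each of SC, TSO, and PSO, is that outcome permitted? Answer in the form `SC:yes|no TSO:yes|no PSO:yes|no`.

outcome vector order: (P0.R0,P1.R0)
SC (3): (0,2), (2,0), (2,2)
TSO (4): (0,0), (0,2), (2,0), (2,2)
PSO (4): (0,0), (0,2), (2,0), (2,2)
target (2,0) ∈ {SC,TSO,PSO}

SC:yes TSO:yes PSO:yes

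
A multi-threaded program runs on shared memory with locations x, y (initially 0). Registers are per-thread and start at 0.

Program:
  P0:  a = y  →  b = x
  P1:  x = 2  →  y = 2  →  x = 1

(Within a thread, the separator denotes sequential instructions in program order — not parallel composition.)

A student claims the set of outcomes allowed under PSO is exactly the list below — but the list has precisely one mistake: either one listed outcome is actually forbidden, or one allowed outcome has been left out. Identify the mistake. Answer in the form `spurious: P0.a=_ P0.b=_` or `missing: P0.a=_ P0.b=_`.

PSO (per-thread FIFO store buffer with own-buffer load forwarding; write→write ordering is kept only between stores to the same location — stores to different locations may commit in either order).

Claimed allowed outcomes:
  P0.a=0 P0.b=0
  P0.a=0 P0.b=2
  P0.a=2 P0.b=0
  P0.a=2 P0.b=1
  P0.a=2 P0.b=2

missing: P0.a=0 P0.b=1

outcome vector order: (P0.a,P0.b)
PSO: 6 outcomes — {0/0, 0/1, 0/2, 2/0, 2/1, 2/2}
PSO∖claimed = {0/1}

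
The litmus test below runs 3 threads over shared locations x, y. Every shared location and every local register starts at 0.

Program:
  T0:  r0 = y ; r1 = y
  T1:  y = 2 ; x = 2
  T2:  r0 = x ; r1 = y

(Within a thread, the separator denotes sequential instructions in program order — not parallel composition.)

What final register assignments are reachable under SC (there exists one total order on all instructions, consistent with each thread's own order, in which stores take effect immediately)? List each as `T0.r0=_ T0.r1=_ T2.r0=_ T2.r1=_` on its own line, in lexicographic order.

T0.r0=0 T0.r1=0 T2.r0=0 T2.r1=0
T0.r0=0 T0.r1=0 T2.r0=0 T2.r1=2
T0.r0=0 T0.r1=0 T2.r0=2 T2.r1=2
T0.r0=0 T0.r1=2 T2.r0=0 T2.r1=0
T0.r0=0 T0.r1=2 T2.r0=0 T2.r1=2
T0.r0=0 T0.r1=2 T2.r0=2 T2.r1=2
T0.r0=2 T0.r1=2 T2.r0=0 T2.r1=0
T0.r0=2 T0.r1=2 T2.r0=0 T2.r1=2
T0.r0=2 T0.r1=2 T2.r0=2 T2.r1=2

outcome vector order: (T0.r0,T0.r1,T2.r0,T2.r1)
|SC outcomes| = 9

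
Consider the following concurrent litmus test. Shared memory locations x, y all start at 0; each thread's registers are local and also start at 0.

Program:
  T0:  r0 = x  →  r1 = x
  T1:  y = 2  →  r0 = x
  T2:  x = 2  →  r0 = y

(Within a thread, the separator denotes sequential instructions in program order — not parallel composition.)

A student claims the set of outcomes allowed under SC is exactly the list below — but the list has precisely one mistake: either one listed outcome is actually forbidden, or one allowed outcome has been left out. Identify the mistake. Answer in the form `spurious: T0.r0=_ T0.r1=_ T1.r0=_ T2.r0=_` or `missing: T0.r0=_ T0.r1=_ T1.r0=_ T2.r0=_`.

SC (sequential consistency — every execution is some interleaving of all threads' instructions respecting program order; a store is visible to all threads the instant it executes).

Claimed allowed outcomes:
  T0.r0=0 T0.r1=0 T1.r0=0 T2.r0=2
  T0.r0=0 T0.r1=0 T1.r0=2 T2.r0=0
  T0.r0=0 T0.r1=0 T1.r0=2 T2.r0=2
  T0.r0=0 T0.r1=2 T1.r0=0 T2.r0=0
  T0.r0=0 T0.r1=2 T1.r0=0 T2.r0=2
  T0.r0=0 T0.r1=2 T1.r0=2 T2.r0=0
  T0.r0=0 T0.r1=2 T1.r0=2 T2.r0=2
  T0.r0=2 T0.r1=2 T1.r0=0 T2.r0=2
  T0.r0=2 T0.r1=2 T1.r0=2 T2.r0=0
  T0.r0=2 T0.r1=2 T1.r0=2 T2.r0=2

spurious: T0.r0=0 T0.r1=2 T1.r0=0 T2.r0=0

outcome vector order: (T0.r0,T0.r1,T1.r0,T2.r0)
SC: 9 outcomes — {0/0/0/2 0/0/2/0 0/0/2/2 0/2/0/2 0/2/2/0 0/2/2/2 2/2/0/2 2/2/2/0 2/2/2/2}
claimed∖SC = {0/2/0/0}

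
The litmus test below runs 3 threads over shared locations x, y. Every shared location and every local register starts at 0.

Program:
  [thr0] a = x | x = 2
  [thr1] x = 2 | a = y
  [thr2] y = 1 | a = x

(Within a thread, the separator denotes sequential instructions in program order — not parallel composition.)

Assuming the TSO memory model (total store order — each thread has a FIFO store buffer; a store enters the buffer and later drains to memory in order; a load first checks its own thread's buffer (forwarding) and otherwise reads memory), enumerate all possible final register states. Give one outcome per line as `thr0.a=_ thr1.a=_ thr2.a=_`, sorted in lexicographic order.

thr0.a=0 thr1.a=0 thr2.a=0
thr0.a=0 thr1.a=0 thr2.a=2
thr0.a=0 thr1.a=1 thr2.a=0
thr0.a=0 thr1.a=1 thr2.a=2
thr0.a=2 thr1.a=0 thr2.a=0
thr0.a=2 thr1.a=0 thr2.a=2
thr0.a=2 thr1.a=1 thr2.a=0
thr0.a=2 thr1.a=1 thr2.a=2

outcome vector order: (thr0.a,thr1.a,thr2.a)
|TSO outcomes| = 8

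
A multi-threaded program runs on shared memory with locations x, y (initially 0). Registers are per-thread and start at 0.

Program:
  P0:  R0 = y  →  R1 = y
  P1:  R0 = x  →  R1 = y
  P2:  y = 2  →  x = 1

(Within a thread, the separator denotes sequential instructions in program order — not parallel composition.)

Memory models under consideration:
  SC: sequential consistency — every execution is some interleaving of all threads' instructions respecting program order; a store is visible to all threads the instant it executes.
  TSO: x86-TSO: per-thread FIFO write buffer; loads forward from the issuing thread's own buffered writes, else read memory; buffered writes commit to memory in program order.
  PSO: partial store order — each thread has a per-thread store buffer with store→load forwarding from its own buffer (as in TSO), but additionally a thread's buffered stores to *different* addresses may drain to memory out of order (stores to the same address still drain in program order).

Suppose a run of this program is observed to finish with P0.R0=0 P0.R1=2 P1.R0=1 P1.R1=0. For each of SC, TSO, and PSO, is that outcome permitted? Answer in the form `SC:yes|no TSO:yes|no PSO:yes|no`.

SC:no TSO:no PSO:yes

outcome vector order: (P0.R0,P0.R1,P1.R0,P1.R1)
SC: 9 outcomes — {0000, 0002, 0012, 0200, 0202, 0212, 2200, 2202, 2212}
TSO: 9 outcomes — {0000, 0002, 0012, 0200, 0202, 0212, 2200, 2202, 2212}
PSO: 12 outcomes — {0000, 0002, 0010, 0012, 0200, 0202, 0210, 0212, 2200, 2202, 2210, 2212}
target 0210 ∈ {PSO}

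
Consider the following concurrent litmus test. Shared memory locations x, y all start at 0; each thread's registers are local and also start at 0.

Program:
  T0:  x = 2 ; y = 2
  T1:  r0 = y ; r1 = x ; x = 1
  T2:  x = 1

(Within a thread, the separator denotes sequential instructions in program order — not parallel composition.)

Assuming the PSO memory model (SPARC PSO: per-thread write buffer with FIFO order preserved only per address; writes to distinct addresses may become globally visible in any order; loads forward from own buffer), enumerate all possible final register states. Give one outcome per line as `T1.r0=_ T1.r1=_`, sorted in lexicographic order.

T1.r0=0 T1.r1=0
T1.r0=0 T1.r1=1
T1.r0=0 T1.r1=2
T1.r0=2 T1.r1=0
T1.r0=2 T1.r1=1
T1.r0=2 T1.r1=2

outcome vector order: (T1.r0,T1.r1)
|PSO outcomes| = 6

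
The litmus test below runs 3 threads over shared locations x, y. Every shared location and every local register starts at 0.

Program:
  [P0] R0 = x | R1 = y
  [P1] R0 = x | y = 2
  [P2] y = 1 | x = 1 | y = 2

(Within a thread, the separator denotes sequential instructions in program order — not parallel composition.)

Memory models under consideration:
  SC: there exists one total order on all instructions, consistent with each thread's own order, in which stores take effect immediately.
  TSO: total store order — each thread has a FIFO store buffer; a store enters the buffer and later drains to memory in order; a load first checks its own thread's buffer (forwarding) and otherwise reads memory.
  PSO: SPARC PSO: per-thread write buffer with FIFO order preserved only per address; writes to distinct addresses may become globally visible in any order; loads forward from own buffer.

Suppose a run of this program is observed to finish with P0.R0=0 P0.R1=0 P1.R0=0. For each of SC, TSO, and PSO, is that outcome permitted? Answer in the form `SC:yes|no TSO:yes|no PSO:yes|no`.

SC:yes TSO:yes PSO:yes

outcome vector order: (P0.R0,P0.R1,P1.R0)
SC (10): <0 0 0> <0 0 1> <0 1 0> <0 1 1> <0 2 0> <0 2 1> <1 1 0> <1 1 1> <1 2 0> <1 2 1>
TSO (10): <0 0 0> <0 0 1> <0 1 0> <0 1 1> <0 2 0> <0 2 1> <1 1 0> <1 1 1> <1 2 0> <1 2 1>
PSO (12): <0 0 0> <0 0 1> <0 1 0> <0 1 1> <0 2 0> <0 2 1> <1 0 0> <1 0 1> <1 1 0> <1 1 1> <1 2 0> <1 2 1>
target <0 0 0> ∈ {SC,TSO,PSO}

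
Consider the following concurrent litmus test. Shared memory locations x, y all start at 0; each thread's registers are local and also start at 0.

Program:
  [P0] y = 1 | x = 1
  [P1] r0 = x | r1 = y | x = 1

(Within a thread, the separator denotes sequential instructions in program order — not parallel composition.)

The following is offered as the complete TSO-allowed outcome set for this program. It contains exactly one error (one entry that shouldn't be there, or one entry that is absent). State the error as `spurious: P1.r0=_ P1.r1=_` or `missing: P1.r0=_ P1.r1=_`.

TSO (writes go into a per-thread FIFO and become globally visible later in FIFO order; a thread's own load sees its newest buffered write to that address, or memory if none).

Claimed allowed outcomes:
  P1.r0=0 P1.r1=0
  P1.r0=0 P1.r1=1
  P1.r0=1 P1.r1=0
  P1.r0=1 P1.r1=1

spurious: P1.r0=1 P1.r1=0

outcome vector order: (P1.r0,P1.r1)
[TSO] allowed = {(0,0), (0,1), (1,1)}
claimed∖TSO = {(1,0)}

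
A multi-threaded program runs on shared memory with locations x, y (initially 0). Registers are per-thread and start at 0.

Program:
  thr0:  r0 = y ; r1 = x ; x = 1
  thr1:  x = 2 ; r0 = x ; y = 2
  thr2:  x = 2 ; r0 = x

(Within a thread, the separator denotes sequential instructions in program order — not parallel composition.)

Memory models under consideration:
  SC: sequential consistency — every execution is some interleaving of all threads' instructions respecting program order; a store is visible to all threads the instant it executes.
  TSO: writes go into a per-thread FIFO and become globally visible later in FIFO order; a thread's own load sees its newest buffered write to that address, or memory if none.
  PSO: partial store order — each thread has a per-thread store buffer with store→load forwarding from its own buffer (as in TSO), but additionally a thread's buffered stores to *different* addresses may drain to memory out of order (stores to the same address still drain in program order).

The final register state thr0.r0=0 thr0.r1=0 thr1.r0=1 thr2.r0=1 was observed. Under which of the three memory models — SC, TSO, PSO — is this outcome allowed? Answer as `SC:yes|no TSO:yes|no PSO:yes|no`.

SC:yes TSO:yes PSO:yes

outcome vector order: (thr0.r0,thr0.r1,thr1.r0,thr2.r0)
SC: 10 outcomes — {0/0/1/1, 0/0/1/2, 0/0/2/1, 0/0/2/2, 0/2/1/1, 0/2/1/2, 0/2/2/1, 0/2/2/2, 2/2/2/1, 2/2/2/2}
TSO: 10 outcomes — {0/0/1/1, 0/0/1/2, 0/0/2/1, 0/0/2/2, 0/2/1/1, 0/2/1/2, 0/2/2/1, 0/2/2/2, 2/2/2/1, 2/2/2/2}
PSO: 12 outcomes — {0/0/1/1, 0/0/1/2, 0/0/2/1, 0/0/2/2, 0/2/1/1, 0/2/1/2, 0/2/2/1, 0/2/2/2, 2/0/2/1, 2/0/2/2, 2/2/2/1, 2/2/2/2}
target 0/0/1/1 ∈ {SC,TSO,PSO}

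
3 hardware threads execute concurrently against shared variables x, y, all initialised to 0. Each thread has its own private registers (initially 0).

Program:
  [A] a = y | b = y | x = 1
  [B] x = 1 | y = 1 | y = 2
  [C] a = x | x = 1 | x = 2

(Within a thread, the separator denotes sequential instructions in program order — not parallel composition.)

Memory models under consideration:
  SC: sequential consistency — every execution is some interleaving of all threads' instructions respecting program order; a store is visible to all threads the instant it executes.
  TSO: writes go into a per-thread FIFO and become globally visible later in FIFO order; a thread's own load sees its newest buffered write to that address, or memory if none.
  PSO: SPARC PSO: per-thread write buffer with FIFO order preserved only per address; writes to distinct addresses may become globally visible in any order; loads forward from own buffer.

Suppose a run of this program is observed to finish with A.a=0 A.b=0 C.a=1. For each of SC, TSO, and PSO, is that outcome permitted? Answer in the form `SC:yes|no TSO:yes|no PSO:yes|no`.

SC:yes TSO:yes PSO:yes

outcome vector order: (A.a,A.b,C.a)
under SC → 000; 001; 010; 011; 020; 021; 110; 111; 120; 121; 220; 221
under TSO → 000; 001; 010; 011; 020; 021; 110; 111; 120; 121; 220; 221
under PSO → 000; 001; 010; 011; 020; 021; 110; 111; 120; 121; 220; 221
target 001 ∈ {SC,TSO,PSO}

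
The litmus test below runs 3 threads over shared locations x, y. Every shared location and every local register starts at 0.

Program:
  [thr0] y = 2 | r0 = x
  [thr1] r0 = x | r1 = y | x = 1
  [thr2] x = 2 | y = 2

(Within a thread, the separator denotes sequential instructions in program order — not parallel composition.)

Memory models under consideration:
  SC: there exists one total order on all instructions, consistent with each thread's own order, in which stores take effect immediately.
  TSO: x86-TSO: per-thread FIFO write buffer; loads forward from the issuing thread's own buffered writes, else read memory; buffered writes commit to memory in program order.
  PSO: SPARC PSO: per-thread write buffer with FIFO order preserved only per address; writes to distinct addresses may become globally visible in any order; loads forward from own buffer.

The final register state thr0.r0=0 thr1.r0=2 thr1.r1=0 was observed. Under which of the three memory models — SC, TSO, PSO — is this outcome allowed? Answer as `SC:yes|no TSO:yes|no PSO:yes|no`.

SC:no TSO:yes PSO:yes

outcome vector order: (thr0.r0,thr1.r0,thr1.r1)
SC: 11 outcomes — {(0,0,0) (0,0,2) (0,2,2) (1,0,0) (1,0,2) (1,2,0) (1,2,2) (2,0,0) (2,0,2) (2,2,0) (2,2,2)}
TSO: 12 outcomes — {(0,0,0) (0,0,2) (0,2,0) (0,2,2) (1,0,0) (1,0,2) (1,2,0) (1,2,2) (2,0,0) (2,0,2) (2,2,0) (2,2,2)}
PSO: 12 outcomes — {(0,0,0) (0,0,2) (0,2,0) (0,2,2) (1,0,0) (1,0,2) (1,2,0) (1,2,2) (2,0,0) (2,0,2) (2,2,0) (2,2,2)}
target (0,2,0) ∈ {TSO,PSO}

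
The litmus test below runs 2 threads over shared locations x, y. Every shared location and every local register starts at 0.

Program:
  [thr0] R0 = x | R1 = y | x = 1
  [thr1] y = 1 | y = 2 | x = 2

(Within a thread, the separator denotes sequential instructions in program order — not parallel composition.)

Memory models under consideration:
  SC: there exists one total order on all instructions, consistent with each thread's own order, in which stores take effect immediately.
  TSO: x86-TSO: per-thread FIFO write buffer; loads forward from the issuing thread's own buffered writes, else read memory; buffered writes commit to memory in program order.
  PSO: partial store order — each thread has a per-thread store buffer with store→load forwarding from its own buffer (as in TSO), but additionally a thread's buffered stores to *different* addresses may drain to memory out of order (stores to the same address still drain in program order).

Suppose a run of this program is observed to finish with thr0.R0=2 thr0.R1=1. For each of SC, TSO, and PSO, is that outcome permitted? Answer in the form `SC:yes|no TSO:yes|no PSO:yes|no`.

outcome vector order: (thr0.R0,thr0.R1)
[SC] allowed = {0/0; 0/1; 0/2; 2/2}
[TSO] allowed = {0/0; 0/1; 0/2; 2/2}
[PSO] allowed = {0/0; 0/1; 0/2; 2/0; 2/1; 2/2}
target 2/1 ∈ {PSO}

SC:no TSO:no PSO:yes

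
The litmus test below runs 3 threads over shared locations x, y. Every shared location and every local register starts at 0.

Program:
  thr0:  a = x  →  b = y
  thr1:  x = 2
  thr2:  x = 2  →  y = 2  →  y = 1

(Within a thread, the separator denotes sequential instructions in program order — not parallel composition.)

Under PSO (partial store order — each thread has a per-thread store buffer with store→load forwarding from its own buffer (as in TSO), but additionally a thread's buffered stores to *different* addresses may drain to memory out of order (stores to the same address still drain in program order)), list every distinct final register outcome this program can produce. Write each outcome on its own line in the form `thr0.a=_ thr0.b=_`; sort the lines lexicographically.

outcome vector order: (thr0.a,thr0.b)
|PSO outcomes| = 6

thr0.a=0 thr0.b=0
thr0.a=0 thr0.b=1
thr0.a=0 thr0.b=2
thr0.a=2 thr0.b=0
thr0.a=2 thr0.b=1
thr0.a=2 thr0.b=2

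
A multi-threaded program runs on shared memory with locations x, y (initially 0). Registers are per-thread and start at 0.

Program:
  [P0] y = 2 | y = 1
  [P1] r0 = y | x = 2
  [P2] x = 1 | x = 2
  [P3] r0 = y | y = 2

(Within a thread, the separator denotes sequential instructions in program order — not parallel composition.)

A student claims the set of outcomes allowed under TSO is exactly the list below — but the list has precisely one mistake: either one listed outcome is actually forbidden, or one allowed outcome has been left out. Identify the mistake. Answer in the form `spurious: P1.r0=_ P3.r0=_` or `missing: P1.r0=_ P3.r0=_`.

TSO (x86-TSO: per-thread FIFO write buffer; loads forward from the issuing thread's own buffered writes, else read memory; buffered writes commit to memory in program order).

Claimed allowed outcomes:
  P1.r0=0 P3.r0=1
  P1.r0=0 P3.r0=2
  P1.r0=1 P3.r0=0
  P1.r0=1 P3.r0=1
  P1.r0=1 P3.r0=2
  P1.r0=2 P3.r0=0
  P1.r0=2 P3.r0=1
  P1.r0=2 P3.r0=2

outcome vector order: (P1.r0,P3.r0)
TSO: 9 outcomes — {0/0 0/1 0/2 1/0 1/1 1/2 2/0 2/1 2/2}
TSO∖claimed = {0/0}

missing: P1.r0=0 P3.r0=0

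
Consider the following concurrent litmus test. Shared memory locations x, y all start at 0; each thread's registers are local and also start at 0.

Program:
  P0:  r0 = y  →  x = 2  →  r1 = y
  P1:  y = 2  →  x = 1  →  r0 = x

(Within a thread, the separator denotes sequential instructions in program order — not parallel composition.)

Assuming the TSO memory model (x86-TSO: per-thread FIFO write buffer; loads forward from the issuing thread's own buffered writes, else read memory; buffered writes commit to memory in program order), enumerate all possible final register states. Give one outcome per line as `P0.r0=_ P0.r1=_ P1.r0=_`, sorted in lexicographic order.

outcome vector order: (P0.r0,P0.r1,P1.r0)
|TSO outcomes| = 6

P0.r0=0 P0.r1=0 P1.r0=1
P0.r0=0 P0.r1=0 P1.r0=2
P0.r0=0 P0.r1=2 P1.r0=1
P0.r0=0 P0.r1=2 P1.r0=2
P0.r0=2 P0.r1=2 P1.r0=1
P0.r0=2 P0.r1=2 P1.r0=2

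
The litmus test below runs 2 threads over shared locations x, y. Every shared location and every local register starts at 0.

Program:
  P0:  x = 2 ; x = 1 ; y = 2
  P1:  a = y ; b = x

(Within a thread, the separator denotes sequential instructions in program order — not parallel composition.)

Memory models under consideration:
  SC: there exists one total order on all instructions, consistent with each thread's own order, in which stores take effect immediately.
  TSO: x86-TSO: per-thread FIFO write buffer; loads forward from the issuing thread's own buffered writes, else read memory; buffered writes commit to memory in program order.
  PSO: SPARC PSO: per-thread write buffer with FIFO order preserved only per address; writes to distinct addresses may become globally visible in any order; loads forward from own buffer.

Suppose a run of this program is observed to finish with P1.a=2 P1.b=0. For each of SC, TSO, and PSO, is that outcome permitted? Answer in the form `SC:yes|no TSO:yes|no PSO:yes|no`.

outcome vector order: (P1.a,P1.b)
SC (4): <0 0>; <0 1>; <0 2>; <2 1>
TSO (4): <0 0>; <0 1>; <0 2>; <2 1>
PSO (6): <0 0>; <0 1>; <0 2>; <2 0>; <2 1>; <2 2>
target <2 0> ∈ {PSO}

SC:no TSO:no PSO:yes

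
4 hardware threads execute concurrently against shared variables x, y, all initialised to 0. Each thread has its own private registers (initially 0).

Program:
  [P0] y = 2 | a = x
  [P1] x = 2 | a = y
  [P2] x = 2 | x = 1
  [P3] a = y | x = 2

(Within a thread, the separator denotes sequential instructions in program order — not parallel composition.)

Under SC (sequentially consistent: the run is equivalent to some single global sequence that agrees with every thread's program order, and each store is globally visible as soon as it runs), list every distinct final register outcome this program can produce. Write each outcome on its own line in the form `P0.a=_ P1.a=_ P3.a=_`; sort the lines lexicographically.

P0.a=0 P1.a=2 P3.a=0
P0.a=0 P1.a=2 P3.a=2
P0.a=1 P1.a=0 P3.a=0
P0.a=1 P1.a=0 P3.a=2
P0.a=1 P1.a=2 P3.a=0
P0.a=1 P1.a=2 P3.a=2
P0.a=2 P1.a=0 P3.a=0
P0.a=2 P1.a=0 P3.a=2
P0.a=2 P1.a=2 P3.a=0
P0.a=2 P1.a=2 P3.a=2

outcome vector order: (P0.a,P1.a,P3.a)
|SC outcomes| = 10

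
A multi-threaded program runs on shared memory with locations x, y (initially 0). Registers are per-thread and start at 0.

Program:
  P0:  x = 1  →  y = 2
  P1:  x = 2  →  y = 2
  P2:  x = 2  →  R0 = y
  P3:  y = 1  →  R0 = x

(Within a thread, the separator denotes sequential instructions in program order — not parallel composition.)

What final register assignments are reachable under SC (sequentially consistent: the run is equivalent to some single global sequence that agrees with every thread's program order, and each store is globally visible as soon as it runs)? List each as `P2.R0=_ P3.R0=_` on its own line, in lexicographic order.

outcome vector order: (P2.R0,P3.R0)
|SC outcomes| = 8

P2.R0=0 P3.R0=1
P2.R0=0 P3.R0=2
P2.R0=1 P3.R0=0
P2.R0=1 P3.R0=1
P2.R0=1 P3.R0=2
P2.R0=2 P3.R0=0
P2.R0=2 P3.R0=1
P2.R0=2 P3.R0=2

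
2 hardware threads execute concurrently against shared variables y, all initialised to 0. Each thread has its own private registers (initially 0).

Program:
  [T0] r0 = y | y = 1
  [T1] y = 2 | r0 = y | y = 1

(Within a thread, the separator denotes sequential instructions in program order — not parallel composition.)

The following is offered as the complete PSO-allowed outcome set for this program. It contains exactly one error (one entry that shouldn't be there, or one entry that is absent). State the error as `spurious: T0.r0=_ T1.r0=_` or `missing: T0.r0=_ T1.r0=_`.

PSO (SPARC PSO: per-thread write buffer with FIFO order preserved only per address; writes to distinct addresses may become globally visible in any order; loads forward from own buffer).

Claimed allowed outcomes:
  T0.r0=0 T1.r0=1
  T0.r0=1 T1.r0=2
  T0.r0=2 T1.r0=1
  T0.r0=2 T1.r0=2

outcome vector order: (T0.r0,T1.r0)
under PSO → 01, 02, 12, 21, 22
PSO∖claimed = {02}

missing: T0.r0=0 T1.r0=2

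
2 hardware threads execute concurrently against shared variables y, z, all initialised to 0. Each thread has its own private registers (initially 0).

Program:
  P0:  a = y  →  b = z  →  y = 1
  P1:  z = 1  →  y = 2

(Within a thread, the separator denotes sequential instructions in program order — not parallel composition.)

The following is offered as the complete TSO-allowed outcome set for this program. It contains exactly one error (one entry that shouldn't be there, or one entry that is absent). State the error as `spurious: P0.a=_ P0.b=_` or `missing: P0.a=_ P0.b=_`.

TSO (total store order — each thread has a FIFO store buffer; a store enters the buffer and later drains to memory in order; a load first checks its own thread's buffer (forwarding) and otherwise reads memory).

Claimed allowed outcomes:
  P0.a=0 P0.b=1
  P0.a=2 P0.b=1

missing: P0.a=0 P0.b=0

outcome vector order: (P0.a,P0.b)
TSO: 3 outcomes — {<0 0>, <0 1>, <2 1>}
TSO∖claimed = {<0 0>}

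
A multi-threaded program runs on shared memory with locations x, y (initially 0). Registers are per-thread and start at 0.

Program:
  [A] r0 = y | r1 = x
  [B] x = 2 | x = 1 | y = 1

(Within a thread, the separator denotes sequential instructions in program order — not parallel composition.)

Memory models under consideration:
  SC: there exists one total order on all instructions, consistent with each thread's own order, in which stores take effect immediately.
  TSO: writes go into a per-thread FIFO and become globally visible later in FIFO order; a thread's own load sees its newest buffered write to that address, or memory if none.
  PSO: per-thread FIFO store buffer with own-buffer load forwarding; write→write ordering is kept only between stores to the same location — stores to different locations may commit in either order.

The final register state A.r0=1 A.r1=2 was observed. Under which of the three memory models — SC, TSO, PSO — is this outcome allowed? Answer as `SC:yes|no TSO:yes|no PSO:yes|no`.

SC:no TSO:no PSO:yes

outcome vector order: (A.r0,A.r1)
under SC → <0 0> <0 1> <0 2> <1 1>
under TSO → <0 0> <0 1> <0 2> <1 1>
under PSO → <0 0> <0 1> <0 2> <1 0> <1 1> <1 2>
target <1 2> ∈ {PSO}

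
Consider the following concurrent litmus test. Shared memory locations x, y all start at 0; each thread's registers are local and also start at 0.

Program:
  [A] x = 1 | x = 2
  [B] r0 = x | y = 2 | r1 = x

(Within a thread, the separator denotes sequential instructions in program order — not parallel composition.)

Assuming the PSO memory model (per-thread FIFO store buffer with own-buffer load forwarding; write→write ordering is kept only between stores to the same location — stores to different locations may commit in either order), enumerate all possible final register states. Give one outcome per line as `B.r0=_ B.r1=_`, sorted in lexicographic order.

B.r0=0 B.r1=0
B.r0=0 B.r1=1
B.r0=0 B.r1=2
B.r0=1 B.r1=1
B.r0=1 B.r1=2
B.r0=2 B.r1=2

outcome vector order: (B.r0,B.r1)
|PSO outcomes| = 6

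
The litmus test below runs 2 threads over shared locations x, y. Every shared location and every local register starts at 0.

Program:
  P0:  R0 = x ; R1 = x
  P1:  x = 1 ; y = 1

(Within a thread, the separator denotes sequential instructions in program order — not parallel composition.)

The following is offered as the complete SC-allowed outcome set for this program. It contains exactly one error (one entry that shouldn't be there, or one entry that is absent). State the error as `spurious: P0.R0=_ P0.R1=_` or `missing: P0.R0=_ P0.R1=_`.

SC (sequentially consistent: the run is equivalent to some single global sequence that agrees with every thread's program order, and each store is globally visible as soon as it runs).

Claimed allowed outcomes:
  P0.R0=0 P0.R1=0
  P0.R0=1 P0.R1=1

missing: P0.R0=0 P0.R1=1

outcome vector order: (P0.R0,P0.R1)
SC (3): (0,0) (0,1) (1,1)
SC∖claimed = {(0,1)}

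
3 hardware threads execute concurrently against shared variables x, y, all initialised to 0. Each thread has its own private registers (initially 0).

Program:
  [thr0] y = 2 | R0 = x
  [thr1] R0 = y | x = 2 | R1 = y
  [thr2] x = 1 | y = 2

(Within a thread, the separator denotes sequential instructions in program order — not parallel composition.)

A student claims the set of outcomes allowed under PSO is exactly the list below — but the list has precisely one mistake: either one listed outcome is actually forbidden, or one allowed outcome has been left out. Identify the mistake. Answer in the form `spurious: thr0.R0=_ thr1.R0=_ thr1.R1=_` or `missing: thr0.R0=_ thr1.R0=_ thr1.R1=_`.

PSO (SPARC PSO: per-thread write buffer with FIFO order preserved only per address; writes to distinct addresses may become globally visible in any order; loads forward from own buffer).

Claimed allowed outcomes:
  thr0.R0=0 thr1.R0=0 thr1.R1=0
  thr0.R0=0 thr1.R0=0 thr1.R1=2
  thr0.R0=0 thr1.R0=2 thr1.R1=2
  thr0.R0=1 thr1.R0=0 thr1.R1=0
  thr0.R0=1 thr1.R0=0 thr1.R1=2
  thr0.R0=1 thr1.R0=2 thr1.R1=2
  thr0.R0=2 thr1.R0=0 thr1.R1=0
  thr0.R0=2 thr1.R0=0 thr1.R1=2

missing: thr0.R0=2 thr1.R0=2 thr1.R1=2

outcome vector order: (thr0.R0,thr1.R0,thr1.R1)
under PSO → 0/0/0; 0/0/2; 0/2/2; 1/0/0; 1/0/2; 1/2/2; 2/0/0; 2/0/2; 2/2/2
PSO∖claimed = {2/2/2}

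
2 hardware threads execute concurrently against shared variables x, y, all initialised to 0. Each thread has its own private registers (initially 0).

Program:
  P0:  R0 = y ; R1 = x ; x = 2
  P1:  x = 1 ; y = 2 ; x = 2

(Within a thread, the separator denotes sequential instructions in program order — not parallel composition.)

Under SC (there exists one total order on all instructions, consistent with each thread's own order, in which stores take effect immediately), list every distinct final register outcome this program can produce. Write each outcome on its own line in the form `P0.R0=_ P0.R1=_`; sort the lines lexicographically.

outcome vector order: (P0.R0,P0.R1)
|SC outcomes| = 5

P0.R0=0 P0.R1=0
P0.R0=0 P0.R1=1
P0.R0=0 P0.R1=2
P0.R0=2 P0.R1=1
P0.R0=2 P0.R1=2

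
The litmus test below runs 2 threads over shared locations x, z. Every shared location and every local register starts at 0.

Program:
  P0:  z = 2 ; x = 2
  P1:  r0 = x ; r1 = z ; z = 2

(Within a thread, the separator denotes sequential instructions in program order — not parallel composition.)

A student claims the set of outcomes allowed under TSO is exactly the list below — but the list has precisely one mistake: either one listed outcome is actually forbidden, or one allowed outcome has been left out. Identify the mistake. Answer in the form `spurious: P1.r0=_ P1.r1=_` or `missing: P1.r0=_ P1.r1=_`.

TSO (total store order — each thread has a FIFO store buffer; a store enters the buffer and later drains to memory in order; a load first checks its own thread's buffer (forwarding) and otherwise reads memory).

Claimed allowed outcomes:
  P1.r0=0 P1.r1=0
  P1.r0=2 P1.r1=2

missing: P1.r0=0 P1.r1=2

outcome vector order: (P1.r0,P1.r1)
under TSO → 0/0, 0/2, 2/2
TSO∖claimed = {0/2}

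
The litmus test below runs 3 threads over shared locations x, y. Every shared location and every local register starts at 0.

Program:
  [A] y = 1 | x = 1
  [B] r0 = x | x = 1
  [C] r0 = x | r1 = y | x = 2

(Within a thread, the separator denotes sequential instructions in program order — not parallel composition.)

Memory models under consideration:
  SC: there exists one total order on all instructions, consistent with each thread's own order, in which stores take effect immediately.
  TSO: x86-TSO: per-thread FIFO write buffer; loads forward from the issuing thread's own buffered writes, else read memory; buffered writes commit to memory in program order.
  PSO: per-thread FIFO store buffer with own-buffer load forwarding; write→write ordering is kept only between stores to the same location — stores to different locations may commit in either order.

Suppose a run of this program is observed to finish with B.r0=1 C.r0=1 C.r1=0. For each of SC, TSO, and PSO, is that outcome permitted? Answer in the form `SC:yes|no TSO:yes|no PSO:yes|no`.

SC:no TSO:no PSO:yes

outcome vector order: (B.r0,C.r0,C.r1)
SC: 10 outcomes — {(0,0,0) (0,0,1) (0,1,0) (0,1,1) (1,0,0) (1,0,1) (1,1,1) (2,0,0) (2,0,1) (2,1,1)}
TSO: 10 outcomes — {(0,0,0) (0,0,1) (0,1,0) (0,1,1) (1,0,0) (1,0,1) (1,1,1) (2,0,0) (2,0,1) (2,1,1)}
PSO: 12 outcomes — {(0,0,0) (0,0,1) (0,1,0) (0,1,1) (1,0,0) (1,0,1) (1,1,0) (1,1,1) (2,0,0) (2,0,1) (2,1,0) (2,1,1)}
target (1,1,0) ∈ {PSO}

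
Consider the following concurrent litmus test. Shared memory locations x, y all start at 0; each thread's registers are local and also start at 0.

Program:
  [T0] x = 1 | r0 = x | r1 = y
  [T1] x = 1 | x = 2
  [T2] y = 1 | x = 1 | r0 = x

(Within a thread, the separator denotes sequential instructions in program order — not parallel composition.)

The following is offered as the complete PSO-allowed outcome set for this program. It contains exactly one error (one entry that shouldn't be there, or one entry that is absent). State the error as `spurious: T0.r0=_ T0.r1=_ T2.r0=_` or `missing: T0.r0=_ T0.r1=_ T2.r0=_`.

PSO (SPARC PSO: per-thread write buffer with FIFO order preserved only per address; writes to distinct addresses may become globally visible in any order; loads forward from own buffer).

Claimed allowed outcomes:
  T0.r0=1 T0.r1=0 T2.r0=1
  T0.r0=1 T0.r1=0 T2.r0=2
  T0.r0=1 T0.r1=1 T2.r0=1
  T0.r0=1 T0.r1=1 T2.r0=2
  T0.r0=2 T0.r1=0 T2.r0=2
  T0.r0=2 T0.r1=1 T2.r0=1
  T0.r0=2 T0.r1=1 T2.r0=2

missing: T0.r0=2 T0.r1=0 T2.r0=1

outcome vector order: (T0.r0,T0.r1,T2.r0)
under PSO → 101, 102, 111, 112, 201, 202, 211, 212
PSO∖claimed = {201}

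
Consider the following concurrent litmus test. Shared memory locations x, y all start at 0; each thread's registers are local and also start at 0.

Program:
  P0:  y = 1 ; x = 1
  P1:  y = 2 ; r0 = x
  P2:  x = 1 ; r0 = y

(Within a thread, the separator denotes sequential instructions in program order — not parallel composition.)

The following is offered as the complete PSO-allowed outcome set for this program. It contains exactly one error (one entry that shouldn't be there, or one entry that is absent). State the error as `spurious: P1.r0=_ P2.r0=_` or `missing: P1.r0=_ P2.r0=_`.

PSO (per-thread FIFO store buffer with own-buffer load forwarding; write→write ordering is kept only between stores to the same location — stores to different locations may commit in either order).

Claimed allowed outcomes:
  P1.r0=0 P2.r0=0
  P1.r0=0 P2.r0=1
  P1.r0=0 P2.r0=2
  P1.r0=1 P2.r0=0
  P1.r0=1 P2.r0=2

outcome vector order: (P1.r0,P2.r0)
PSO: 6 outcomes — {(0,0); (0,1); (0,2); (1,0); (1,1); (1,2)}
PSO∖claimed = {(1,1)}

missing: P1.r0=1 P2.r0=1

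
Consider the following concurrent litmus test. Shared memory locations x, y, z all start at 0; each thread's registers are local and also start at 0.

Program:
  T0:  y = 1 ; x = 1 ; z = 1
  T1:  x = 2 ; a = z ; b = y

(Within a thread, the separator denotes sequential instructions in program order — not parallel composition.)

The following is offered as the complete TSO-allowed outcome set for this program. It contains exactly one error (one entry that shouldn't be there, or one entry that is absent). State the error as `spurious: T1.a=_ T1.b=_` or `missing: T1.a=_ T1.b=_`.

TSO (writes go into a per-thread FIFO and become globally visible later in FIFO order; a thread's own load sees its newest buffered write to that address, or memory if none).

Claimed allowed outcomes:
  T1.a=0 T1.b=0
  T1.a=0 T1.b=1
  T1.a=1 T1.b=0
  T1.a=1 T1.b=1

spurious: T1.a=1 T1.b=0

outcome vector order: (T1.a,T1.b)
TSO (3): 00; 01; 11
claimed∖TSO = {10}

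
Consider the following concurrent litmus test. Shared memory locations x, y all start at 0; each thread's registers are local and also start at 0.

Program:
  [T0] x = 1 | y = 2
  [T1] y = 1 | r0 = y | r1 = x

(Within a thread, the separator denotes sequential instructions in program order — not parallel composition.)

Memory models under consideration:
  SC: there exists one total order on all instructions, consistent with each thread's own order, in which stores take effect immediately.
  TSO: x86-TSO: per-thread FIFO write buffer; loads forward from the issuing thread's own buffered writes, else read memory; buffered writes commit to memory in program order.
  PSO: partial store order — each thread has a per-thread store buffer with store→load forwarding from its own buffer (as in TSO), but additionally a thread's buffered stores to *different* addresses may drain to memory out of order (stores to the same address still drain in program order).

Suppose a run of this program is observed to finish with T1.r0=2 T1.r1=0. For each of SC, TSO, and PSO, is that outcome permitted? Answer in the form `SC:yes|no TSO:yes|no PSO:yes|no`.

SC:no TSO:no PSO:yes

outcome vector order: (T1.r0,T1.r1)
under SC → 10; 11; 21
under TSO → 10; 11; 21
under PSO → 10; 11; 20; 21
target 20 ∈ {PSO}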